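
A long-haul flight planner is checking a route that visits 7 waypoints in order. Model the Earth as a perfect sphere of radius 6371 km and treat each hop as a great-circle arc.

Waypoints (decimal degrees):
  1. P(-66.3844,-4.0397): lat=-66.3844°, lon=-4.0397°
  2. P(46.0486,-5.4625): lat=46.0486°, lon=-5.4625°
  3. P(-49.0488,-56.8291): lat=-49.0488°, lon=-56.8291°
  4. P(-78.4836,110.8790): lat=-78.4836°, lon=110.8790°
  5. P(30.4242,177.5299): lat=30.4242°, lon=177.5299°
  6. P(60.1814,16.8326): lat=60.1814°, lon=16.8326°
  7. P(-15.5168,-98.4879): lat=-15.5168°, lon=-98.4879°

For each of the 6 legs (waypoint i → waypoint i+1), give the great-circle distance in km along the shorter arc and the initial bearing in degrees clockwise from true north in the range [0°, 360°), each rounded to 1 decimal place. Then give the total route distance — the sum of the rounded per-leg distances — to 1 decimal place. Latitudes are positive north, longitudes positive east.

Leg 1: φ1=-1.1586264, φ2=0.8036997, Δφ=1.9623260, Δλ=-0.0248325 rad; a=sin²(Δφ/2)+cosφ1·cosφ2·sin²(Δλ/2)=0.6908442674; c=2·atan2(√a, √(1-a))=1.962418779; dist=6371·c=12502.570 ≈ 12502.6 km; running total=12502.6 km
Leg 1 bearing: y=sinΔλ·cosφ2=-0.01723321, x=cosφ1·sinφ2-sinφ1·cosφ2·cosΔλ=0.92413034; θ=atan2(y, x)=-1.0683° <0 so +360° → 358.9317° ≈ 358.9°
Leg 2: φ1=0.8036997, φ2=-0.8560631, Δφ=-1.6597627, Δλ=-0.8965163 rad; a=sin²(Δφ/2)+cosφ1·cosφ2·sin²(Δλ/2)=0.6298676828; c=2·atan2(√a, √(1-a))=1.833544480; dist=6371·c=11681.512 ≈ 11681.5 km; running total=24184.1 km
Leg 2 bearing: y=sinΔλ·cosφ2=-0.51198256, x=cosφ1·sinφ2-sinφ1·cosφ2·cosΔλ=-0.81878654; θ=atan2(y, x)=-147.9825° <0 so +360° → 212.0175° ≈ 212.0°
Leg 3: φ1=-0.8560631, φ2=-1.3697972, Δφ=-0.5137342, Δλ=2.9270585 rad; a=sin²(Δφ/2)+cosφ1·cosφ2·sin²(Δλ/2)=0.1938951636; c=2·atan2(√a, √(1-a))=0.911944155; dist=6371·c=5809.996 ≈ 5810.0 km; running total=29994.1 km
Leg 3 bearing: y=sinΔλ·cosφ2=0.04250360, x=cosφ1·sinφ2-sinφ1·cosφ2·cosΔλ=-0.78955225; θ=atan2(y, x)=176.9186° ≈ 176.9°
Leg 4: φ1=-1.3697972, φ2=0.5310025, Δφ=1.9007997, Δλ=1.1632777 rad; a=sin²(Δφ/2)+cosφ1·cosφ2·sin²(Δλ/2)=0.7139858443; c=2·atan2(√a, √(1-a))=2.013043685; dist=6371·c=12825.101 ≈ 12825.1 km; running total=42819.2 km
Leg 4 bearing: y=sinΔλ·cosφ2=0.79168360, x=cosφ1·sinφ2-sinφ1·cosφ2·cosΔλ=0.43597856; θ=atan2(y, x)=61.1585° ≈ 61.2°
Leg 5: φ1=0.5310025, φ2=1.0503636, Δφ=0.5193611, Δλ=-2.8046970 rad; a=sin²(Δφ/2)+cosφ1·cosφ2·sin²(Δλ/2)=0.4826632906; c=2·atan2(√a, √(1-a))=1.536115957; dist=6371·c=9786.595 ≈ 9786.6 km; running total=52605.8 km
Leg 5 bearing: y=sinΔλ·cosφ2=-0.16437226, x=cosφ1·sinφ2-sinφ1·cosφ2·cosΔλ=0.98578878; θ=atan2(y, x)=-9.4665° <0 so +360° → 350.5335° ≈ 350.5°
Leg 6: φ1=1.0503636, φ2=-0.2708192, Δφ=-1.3211828, Δλ=-2.0127224 rad; a=sin²(Δφ/2)+cosφ1·cosφ2·sin²(Δλ/2)=0.7185089530; c=2·atan2(√a, √(1-a))=2.023076866; dist=6371·c=12889.023 ≈ 12889.0 km; running total=65494.8 km
Leg 6 bearing: y=sinΔλ·cosφ2=-0.87098321, x=cosφ1·sinφ2-sinφ1·cosφ2·cosΔλ=0.22450746; θ=atan2(y, x)=-75.5459° <0 so +360° → 284.4541° ≈ 284.5°

Leg 1: dist=12502.6 km, bearing=358.9°
Leg 2: dist=11681.5 km, bearing=212.0°
Leg 3: dist=5810.0 km, bearing=176.9°
Leg 4: dist=12825.1 km, bearing=61.2°
Leg 5: dist=9786.6 km, bearing=350.5°
Leg 6: dist=12889.0 km, bearing=284.5°
Total: 65494.8 km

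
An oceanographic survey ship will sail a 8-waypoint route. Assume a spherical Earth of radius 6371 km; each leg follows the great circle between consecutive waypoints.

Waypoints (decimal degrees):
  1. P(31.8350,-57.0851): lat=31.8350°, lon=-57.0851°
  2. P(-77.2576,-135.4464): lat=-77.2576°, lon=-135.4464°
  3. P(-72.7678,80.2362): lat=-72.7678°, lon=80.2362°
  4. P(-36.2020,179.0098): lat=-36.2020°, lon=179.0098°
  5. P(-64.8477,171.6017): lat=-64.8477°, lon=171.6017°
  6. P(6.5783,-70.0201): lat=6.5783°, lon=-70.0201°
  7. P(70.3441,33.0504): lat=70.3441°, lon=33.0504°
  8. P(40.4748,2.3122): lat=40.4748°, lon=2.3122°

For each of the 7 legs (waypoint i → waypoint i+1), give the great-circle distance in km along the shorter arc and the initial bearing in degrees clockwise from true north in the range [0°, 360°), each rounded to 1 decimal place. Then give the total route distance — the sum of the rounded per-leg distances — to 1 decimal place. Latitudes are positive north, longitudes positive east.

Leg 1: φ1=0.5556256, φ2=-1.3483995, Δφ=-1.9040251, Δλ=-1.3676627 rad; a=sin²(Δφ/2)+cosφ1·cosφ2·sin²(Δλ/2)=0.7383402014; c=2·atan2(√a, √(1-a))=2.067670924; dist=6371·c=13173.131 ≈ 13173.1 km; running total=13173.1 km
Leg 1 bearing: y=sinΔλ·cosφ2=-0.21603301, x=cosφ1·sinφ2-sinφ1·cosφ2·cosΔλ=-0.85211826; θ=atan2(y, x)=-165.7738° <0 so +360° → 194.2262° ≈ 194.2°
Leg 2: φ1=-1.3483995, φ2=-1.2700377, Δφ=0.0783618, Δλ=3.7643715 rad; a=sin²(Δφ/2)+cosφ1·cosφ2·sin²(Δλ/2)=0.0607428671; c=2·atan2(√a, √(1-a))=0.498053154; dist=6371·c=3173.097 ≈ 3173.1 km; running total=16346.2 km
Leg 2 bearing: y=sinΔλ·cosφ2=-0.17279802, x=cosφ1·sinφ2-sinφ1·cosφ2·cosΔλ=-0.44536898; θ=atan2(y, x)=-158.7943° <0 so +360° → 201.2057° ≈ 201.2°
Leg 3: φ1=-1.2700377, φ2=-0.6318441, Δφ=0.6381936, Δλ=1.7239245 rad; a=sin²(Δφ/2)+cosφ1·cosφ2·sin²(Δλ/2)=0.2361705989; c=2·atan2(√a, √(1-a))=1.014954241; dist=6371·c=6466.273 ≈ 6466.3 km; running total=22812.5 km
Leg 3 bearing: y=sinΔλ·cosφ2=0.79749751, x=cosφ1·sinφ2-sinφ1·cosφ2·cosΔλ=-0.29253020; θ=atan2(y, x)=110.1436° ≈ 110.1°
Leg 4: φ1=-0.6318441, φ2=-1.1318059, Δφ=-0.4999618, Δλ=-0.1292957 rad; a=sin²(Δφ/2)+cosφ1·cosφ2·sin²(Δλ/2)=0.0626309537; c=2·atan2(√a, √(1-a))=0.505901240; dist=6371·c=3223.097 ≈ 3223.1 km; running total=26035.6 km
Leg 4 bearing: y=sinΔλ·cosφ2=-0.05480104, x=cosφ1·sinφ2-sinφ1·cosφ2·cosΔλ=-0.48148740; θ=atan2(y, x)=-173.5068° <0 so +360° → 186.4932° ≈ 186.5°
Leg 5: φ1=-1.1318059, φ2=0.1148130, Δφ=1.2466189, Δλ=-4.2170960 rad; a=sin²(Δφ/2)+cosφ1·cosφ2·sin²(Δλ/2)=0.6521893588; c=2·atan2(√a, √(1-a))=1.880082458; dist=6371·c=11978.005 ≈ 11978.0 km; running total=38013.6 km
Leg 5 bearing: y=sinΔλ·cosφ2=0.87403688, x=cosφ1·sinφ2-sinφ1·cosφ2·cosΔλ=-0.37869927; θ=atan2(y, x)=113.4259° ≈ 113.4°
Leg 6: φ1=0.1148130, φ2=1.2277362, Δφ=1.1129232, Δλ=1.7989196 rad; a=sin²(Δφ/2)+cosφ1·cosφ2·sin²(Δλ/2)=0.4838419393; c=2·atan2(√a, √(1-a))=1.538474578; dist=6371·c=9801.622 ≈ 9801.6 km; running total=47815.2 km
Leg 6 bearing: y=sinΔλ·cosφ2=0.32765601, x=cosφ1·sinφ2-sinφ1·cosφ2·cosΔλ=0.94424425; θ=atan2(y, x)=19.1370° ≈ 19.1°
Leg 7: φ1=1.2277362, φ2=0.7064185, Δφ=-0.5213176, Δλ=-0.5364828 rad; a=sin²(Δφ/2)+cosφ1·cosφ2·sin²(Δλ/2)=0.0843918058; c=2·atan2(√a, √(1-a))=0.589504258; dist=6371·c=3755.732 ≈ 3755.7 km; running total=51570.9 km
Leg 7 bearing: y=sinΔλ·cosφ2=-0.38880168, x=cosφ1·sinφ2-sinφ1·cosφ2·cosΔλ=-0.39738215; θ=atan2(y, x)=-135.6253° <0 so +360° → 224.3747° ≈ 224.4°

Leg 1: dist=13173.1 km, bearing=194.2°
Leg 2: dist=3173.1 km, bearing=201.2°
Leg 3: dist=6466.3 km, bearing=110.1°
Leg 4: dist=3223.1 km, bearing=186.5°
Leg 5: dist=11978.0 km, bearing=113.4°
Leg 6: dist=9801.6 km, bearing=19.1°
Leg 7: dist=3755.7 km, bearing=224.4°
Total: 51570.9 km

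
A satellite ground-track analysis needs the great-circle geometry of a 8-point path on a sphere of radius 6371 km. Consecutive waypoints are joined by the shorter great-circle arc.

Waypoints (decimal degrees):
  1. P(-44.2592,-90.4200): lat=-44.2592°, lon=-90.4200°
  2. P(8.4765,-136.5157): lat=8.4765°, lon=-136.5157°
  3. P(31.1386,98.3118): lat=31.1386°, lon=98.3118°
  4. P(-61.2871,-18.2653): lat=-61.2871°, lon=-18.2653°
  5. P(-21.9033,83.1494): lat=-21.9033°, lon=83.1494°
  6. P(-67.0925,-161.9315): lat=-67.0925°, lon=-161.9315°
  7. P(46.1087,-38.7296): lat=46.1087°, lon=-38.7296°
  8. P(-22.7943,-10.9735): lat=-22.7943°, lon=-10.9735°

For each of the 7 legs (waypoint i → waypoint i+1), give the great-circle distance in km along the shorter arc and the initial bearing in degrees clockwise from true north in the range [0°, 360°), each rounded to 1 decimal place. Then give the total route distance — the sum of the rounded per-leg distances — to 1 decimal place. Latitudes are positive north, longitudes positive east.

Leg 1: dist=7466.6 km, bearing=309.3°
Leg 2: dist=12709.0 km, bearing=309.9°
Leg 3: dist=14411.5 km, bearing=213.9°
Leg 4: dist=8470.3 km, bearing=110.5°
Leg 5: dist=8780.2 km, bearing=158.9°
Leg 6: dist=16040.1 km, bearing=96.8°
Leg 7: dist=8156.9 km, bearing=153.4°
Total: 76034.6 km

Leg 1: φ1=-0.7724688, φ2=0.1479428, Δφ=0.9204116, Δλ=-0.8045217 rad; a=sin²(Δφ/2)+cosφ1·cosφ2·sin²(Δλ/2)=0.3058264692; c=2·atan2(√a, √(1-a))=1.171959136; dist=6371·c=7466.552 ≈ 7466.6 km; running total=7466.6 km
Leg 1 bearing: y=sinΔλ·cosφ2=-0.71262863, x=cosφ1·sinφ2-sinφ1·cosφ2·cosΔλ=0.58424909; θ=atan2(y, x)=-50.6534° <0 so +360° → 309.3466° ≈ 309.3°
Leg 2: φ1=0.1479428, φ2=0.5434711, Δφ=0.3955283, Δλ=4.0985130 rad; a=sin²(Δφ/2)+cosφ1·cosφ2·sin²(Δλ/2)=0.7057168964; c=2·atan2(√a, √(1-a))=1.994822939; dist=6371·c=12709.017 ≈ 12709.0 km; running total=20175.6 km
Leg 2 bearing: y=sinΔλ·cosφ2=-0.69964649, x=cosφ1·sinφ2-sinφ1·cosφ2·cosΔλ=0.58413785; θ=atan2(y, x)=-50.1414° <0 so +360° → 309.8586° ≈ 309.9°
Leg 3: φ1=0.5434711, φ2=-1.0696617, Δφ=-1.6131328, Δλ=-2.0346542 rad; a=sin²(Δφ/2)+cosφ1·cosφ2·sin²(Δλ/2)=0.8187486948; c=2·atan2(√a, √(1-a))=2.262041975; dist=6371·c=14411.469 ≈ 14411.5 km; running total=34587.1 km
Leg 3 bearing: y=sinΔλ·cosφ2=-0.42965639, x=cosφ1·sinφ2-sinφ1·cosφ2·cosΔλ=-0.63952519; θ=atan2(y, x)=-146.1054° <0 so +360° → 213.8946° ≈ 213.9°
Leg 4: φ1=-1.0696617, φ2=-0.3822847, Δφ=0.6873770, Δλ=1.7700204 rad; a=sin²(Δφ/2)+cosφ1·cosφ2·sin²(Δλ/2)=0.3805224406; c=2·atan2(√a, √(1-a))=1.329506672; dist=6371·c=8470.287 ≈ 8470.3 km; running total=43057.4 km
Leg 4 bearing: y=sinΔλ·cosφ2=0.90946299, x=cosφ1·sinφ2-sinφ1·cosφ2·cosΔλ=-0.34026095; θ=atan2(y, x)=110.5125° ≈ 110.5°
Leg 5: φ1=-0.3822847, φ2=-1.1709850, Δφ=-0.7887003, Δλ=-4.2774686 rad; a=sin²(Δφ/2)+cosφ1·cosφ2·sin²(Δλ/2)=0.4042719068; c=2·atan2(√a, √(1-a))=1.378150762; dist=6371·c=8780.199 ≈ 8780.2 km; running total=51837.6 km
Leg 5 bearing: y=sinΔλ·cosφ2=0.35300727, x=cosφ1·sinφ2-sinφ1·cosφ2·cosΔλ=-0.91582225; θ=atan2(y, x)=158.9206° ≈ 158.9°
Leg 6: φ1=-1.1709850, φ2=0.8047486, Δφ=1.9757337, Δλ=2.1502788 rad; a=sin²(Δφ/2)+cosφ1·cosφ2·sin²(Δλ/2)=0.9057972446; c=2·atan2(√a, √(1-a))=2.517672547; dist=6371·c=16040.092 ≈ 16040.1 km; running total=67877.7 km
Leg 6 bearing: y=sinΔλ·cosφ2=0.58010976, x=cosφ1·sinφ2-sinφ1·cosφ2·cosΔλ=-0.06918854; θ=atan2(y, x)=96.8014° ≈ 96.8°
Leg 7: φ1=0.8047486, φ2=-0.3978356, Δφ=-1.2025842, Δλ=0.4844353 rad; a=sin²(Δφ/2)+cosφ1·cosφ2·sin²(Δλ/2)=0.3567967934; c=2·atan2(√a, √(1-a))=1.280322314; dist=6371·c=8156.933 ≈ 8156.9 km; running total=76034.6 km
Leg 7 bearing: y=sinΔλ·cosφ2=0.42933768, x=cosφ1·sinφ2-sinφ1·cosφ2·cosΔλ=-0.85652818; θ=atan2(y, x)=153.3775° ≈ 153.4°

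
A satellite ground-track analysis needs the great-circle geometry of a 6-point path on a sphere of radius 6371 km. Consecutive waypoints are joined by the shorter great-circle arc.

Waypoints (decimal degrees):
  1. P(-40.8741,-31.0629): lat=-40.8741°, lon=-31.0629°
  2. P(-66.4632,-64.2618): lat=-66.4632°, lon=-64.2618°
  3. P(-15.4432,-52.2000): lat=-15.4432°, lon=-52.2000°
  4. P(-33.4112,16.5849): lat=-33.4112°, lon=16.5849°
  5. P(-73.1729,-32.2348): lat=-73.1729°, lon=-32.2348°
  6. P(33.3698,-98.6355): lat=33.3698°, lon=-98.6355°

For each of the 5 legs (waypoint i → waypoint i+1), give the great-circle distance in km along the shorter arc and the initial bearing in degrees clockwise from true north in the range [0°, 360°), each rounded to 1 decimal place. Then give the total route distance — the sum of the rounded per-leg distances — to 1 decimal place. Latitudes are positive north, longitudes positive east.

Leg 1: dist=3502.8 km, bearing=204.7°
Leg 2: dist=5742.5 km, bearing=14.9°
Leg 3: dist=7120.6 km, bearing=120.1°
Leg 4: dist=5189.7 km, bearing=197.4°
Leg 5: dist=12837.3 km, bearing=302.1°
Total: 34392.9 km

Leg 1: φ1=-0.7133876, φ2=-1.1600017, Δφ=-0.4466140, Δλ=-0.5794301 rad; a=sin²(Δφ/2)+cosφ1·cosφ2·sin²(Δλ/2)=0.0736863139; c=2·atan2(√a, √(1-a))=0.549803197; dist=6371·c=3502.796 ≈ 3502.8 km; running total=3502.8 km
Leg 1 bearing: y=sinΔλ·cosφ2=-0.21865639, x=cosφ1·sinφ2-sinφ1·cosφ2·cosΔλ=-0.47456923; θ=atan2(y, x)=-155.2623° <0 so +360° → 204.7377° ≈ 204.7°
Leg 2: φ1=-1.1600017, φ2=-0.2695347, Δφ=0.8904670, Δλ=0.2105181 rad; a=sin²(Δφ/2)+cosφ1·cosφ2·sin²(Δλ/2)=0.1897244423; c=2·atan2(√a, √(1-a))=0.901351014; dist=6371·c=5742.507 ≈ 5742.5 km; running total=9245.3 km
Leg 2 bearing: y=sinΔλ·cosφ2=0.20142185, x=cosφ1·sinφ2-sinφ1·cosφ2·cosΔλ=0.75785589; θ=atan2(y, x)=14.8839° ≈ 14.9°
Leg 3: φ1=-0.2695347, φ2=-0.5831354, Δφ=-0.3136008, Δλ=1.2005230 rad; a=sin²(Δφ/2)+cosφ1·cosφ2·sin²(Δλ/2)=0.2811057093; c=2·atan2(√a, √(1-a))=1.117658782; dist=6371·c=7120.604 ≈ 7120.6 km; running total=16365.9 km
Leg 3 bearing: y=sinΔλ·cosφ2=0.77816861, x=cosφ1·sinφ2-sinφ1·cosφ2·cosΔλ=-0.45032740; θ=atan2(y, x)=120.0580° ≈ 120.1°
Leg 4: φ1=-0.5831354, φ2=-1.2771080, Δφ=-0.6939726, Δλ=-0.8520645 rad; a=sin²(Δφ/2)+cosφ1·cosφ2·sin²(Δλ/2)=0.1569135340; c=2·atan2(√a, √(1-a))=0.814581438; dist=6371·c=5189.698 ≈ 5189.7 km; running total=21555.6 km
Leg 4 bearing: y=sinΔλ·cosφ2=-0.21787805, x=cosφ1·sinφ2-sinφ1·cosφ2·cosΔλ=-0.69404313; θ=atan2(y, x)=-162.5716° <0 so +360° → 197.4284° ≈ 197.4°
Leg 5: φ1=-1.2771080, φ2=0.5824129, Δφ=1.8595209, Δλ=-1.1589108 rad; a=sin²(Δφ/2)+cosφ1·cosφ2·sin²(Δλ/2)=0.7148519368; c=2·atan2(√a, √(1-a))=2.014961131; dist=6371·c=12837.317 ≈ 12837.3 km; running total=34392.9 km
Leg 5 bearing: y=sinΔλ·cosφ2=-0.76529333, x=cosφ1·sinφ2-sinφ1·cosφ2·cosΔλ=0.47925014; θ=atan2(y, x)=-57.9439° <0 so +360° → 302.0561° ≈ 302.1°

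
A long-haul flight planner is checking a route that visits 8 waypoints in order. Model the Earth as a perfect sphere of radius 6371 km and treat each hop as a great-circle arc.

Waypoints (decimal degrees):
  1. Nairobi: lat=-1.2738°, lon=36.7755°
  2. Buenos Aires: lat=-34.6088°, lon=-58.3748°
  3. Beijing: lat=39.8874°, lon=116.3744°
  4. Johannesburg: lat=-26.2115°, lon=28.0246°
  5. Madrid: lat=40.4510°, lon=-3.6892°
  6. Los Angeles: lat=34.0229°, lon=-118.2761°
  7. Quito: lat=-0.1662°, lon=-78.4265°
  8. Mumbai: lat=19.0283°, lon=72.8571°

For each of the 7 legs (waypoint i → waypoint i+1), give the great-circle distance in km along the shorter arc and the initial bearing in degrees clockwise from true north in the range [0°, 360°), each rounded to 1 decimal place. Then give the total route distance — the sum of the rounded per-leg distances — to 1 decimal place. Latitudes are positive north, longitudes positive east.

Leg 1: φ1=-0.0222320, φ2=-0.6040375, Δφ=-0.5818055, Δλ=-1.6606860 rad; a=sin²(Δφ/2)+cosφ1·cosφ2·sin²(Δλ/2)=0.5306198542; c=2·atan2(√a, √(1-a))=1.632074378; dist=6371·c=10397.946 ≈ 10397.9 km; running total=10397.9 km
Leg 1 bearing: y=sinΔλ·cosφ2=-0.81972620, x=cosφ1·sinφ2-sinφ1·cosφ2·cosΔλ=-0.56947226; θ=atan2(y, x)=-124.7881° <0 so +360° → 235.2119° ≈ 235.2°
Leg 2: φ1=-0.6040375, φ2=0.6961665, Δφ=1.3002040, Δλ=3.0499489 rad; a=sin²(Δφ/2)+cosφ1·cosφ2·sin²(Δλ/2)=0.9965545026; c=2·atan2(√a, √(1-a))=3.024128415; dist=6371·c=19266.722 ≈ 19266.7 km; running total=29664.6 km
Leg 2 bearing: y=sinΔλ·cosφ2=0.07022043, x=cosφ1·sinφ2-sinφ1·cosφ2·cosΔλ=0.09382748; θ=atan2(y, x)=36.8112° ≈ 36.8°
Leg 3: φ1=0.6961665, φ2=-0.4574770, Δφ=-1.1536434, Δλ=-1.5419949 rad; a=sin²(Δφ/2)+cosφ1·cosφ2·sin²(Δλ/2)=0.6317102432; c=2·atan2(√a, √(1-a))=1.837362539; dist=6371·c=11705.837 ≈ 11705.8 km; running total=41370.4 km
Leg 3 bearing: y=sinΔλ·cosφ2=-0.89679765, x=cosφ1·sinφ2-sinφ1·cosφ2·cosΔλ=-0.35547661; θ=atan2(y, x)=-111.6226° <0 so +360° → 248.3774° ≈ 248.4°
Leg 4: φ1=-0.4574770, φ2=0.7060031, Δφ=1.1634801, Δλ=-0.5535102 rad; a=sin²(Δφ/2)+cosφ1·cosφ2·sin²(Δλ/2)=0.3528964101; c=2·atan2(√a, √(1-a))=1.272170448; dist=6371·c=8104.998 ≈ 8105.0 km; running total=49475.4 km
Leg 4 bearing: y=sinΔλ·cosφ2=-0.40001941, x=cosφ1·sinφ2-sinφ1·cosφ2·cosΔλ=0.86800150; θ=atan2(y, x)=-24.7427° <0 so +360° → 335.2573° ≈ 335.3°
Leg 5: φ1=0.7060031, φ2=0.5938116, Δφ=-0.1121915, Δλ=-1.9999187 rad; a=sin²(Δφ/2)+cosφ1·cosφ2·sin²(Δλ/2)=0.4496986386; c=2·atan2(√a, √(1-a))=1.470023128; dist=6371·c=9365.517 ≈ 9365.5 km; running total=58840.9 km
Leg 5 bearing: y=sinΔλ·cosφ2=-0.75366649, x=cosφ1·sinφ2-sinφ1·cosφ2·cosΔλ=0.64951206; θ=atan2(y, x)=-49.2451° <0 so +360° → 310.7549° ≈ 310.8°
Leg 6: φ1=0.5938116, φ2=-0.0029007, Δφ=-0.5967124, Δλ=0.6955067 rad; a=sin²(Δφ/2)+cosφ1·cosφ2·sin²(Δλ/2)=0.1826605361; c=2·atan2(√a, √(1-a))=0.883203357; dist=6371·c=5626.889 ≈ 5626.9 km; running total=64467.8 km
Leg 6 bearing: y=sinΔλ·cosφ2=0.64077185, x=cosφ1·sinφ2-sinφ1·cosφ2·cosΔλ=-0.43196538; θ=atan2(y, x)=123.9852° ≈ 124.0°
Leg 7: φ1=-0.0029007, φ2=0.3321065, Δφ=0.3350072, Δλ=2.6403969 rad; a=sin²(Δφ/2)+cosφ1·cosφ2·sin²(Δλ/2)=0.9150145561; c=2·atan2(√a, √(1-a))=2.549956208; dist=6371·c=16245.771 ≈ 16245.8 km; running total=80713.6 km
Leg 7 bearing: y=sinΔλ·cosφ2=0.45422029, x=cosφ1·sinφ2-sinφ1·cosφ2·cosΔλ=0.32362880; θ=atan2(y, x)=54.5304° ≈ 54.5°

Leg 1: dist=10397.9 km, bearing=235.2°
Leg 2: dist=19266.7 km, bearing=36.8°
Leg 3: dist=11705.8 km, bearing=248.4°
Leg 4: dist=8105.0 km, bearing=335.3°
Leg 5: dist=9365.5 km, bearing=310.8°
Leg 6: dist=5626.9 km, bearing=124.0°
Leg 7: dist=16245.8 km, bearing=54.5°
Total: 80713.6 km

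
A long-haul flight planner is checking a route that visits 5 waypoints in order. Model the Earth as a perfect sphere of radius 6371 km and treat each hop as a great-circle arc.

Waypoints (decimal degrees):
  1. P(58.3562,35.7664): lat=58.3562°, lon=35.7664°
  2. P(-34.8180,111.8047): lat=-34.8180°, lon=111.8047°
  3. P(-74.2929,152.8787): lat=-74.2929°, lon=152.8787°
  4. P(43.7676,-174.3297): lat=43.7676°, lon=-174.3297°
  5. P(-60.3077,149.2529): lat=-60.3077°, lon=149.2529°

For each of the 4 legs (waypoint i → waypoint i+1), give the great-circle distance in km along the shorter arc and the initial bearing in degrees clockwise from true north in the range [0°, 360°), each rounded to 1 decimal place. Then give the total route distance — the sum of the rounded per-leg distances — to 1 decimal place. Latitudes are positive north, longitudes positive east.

Leg 1: dist=12505.8 km, bearing=120.4°
Leg 2: dist=4912.2 km, bearing=165.2°
Leg 3: dist=13354.9 km, bearing=26.9°
Leg 4: dist=12036.1 km, bearing=198.0°
Total: 42809.0 km

Leg 1: φ1=1.0185078, φ2=-0.6076887, Δφ=-1.6261966, Δλ=1.3271187 rad; a=sin²(Δφ/2)+cosφ1·cosφ2·sin²(Δλ/2)=0.6910819559; c=2·atan2(√a, √(1-a))=1.962933149; dist=6371·c=12505.847 ≈ 12505.8 km; running total=12505.8 km
Leg 1 bearing: y=sinΔλ·cosφ2=0.79671615, x=cosφ1·sinφ2-sinφ1·cosφ2·cosΔλ=-0.46818173; θ=atan2(y, x)=120.4402° ≈ 120.4°
Leg 2: φ1=-0.6076887, φ2=-1.2966557, Δφ=-0.6889670, Δλ=0.7168765 rad; a=sin²(Δφ/2)+cosφ1·cosφ2·sin²(Δλ/2)=0.1414008852; c=2·atan2(√a, √(1-a))=0.771022882; dist=6371·c=4912.187 ≈ 4912.2 km; running total=17418.0 km
Leg 2 bearing: y=sinΔλ·cosφ2=0.17787186, x=cosφ1·sinφ2-sinφ1·cosφ2·cosΔλ=-0.67378654; θ=atan2(y, x)=165.2119° ≈ 165.2°
Leg 3: φ1=-1.2966557, φ2=0.7638887, Δφ=2.0605444, Δλ=-5.7108639 rad; a=sin²(Δφ/2)+cosφ1·cosφ2·sin²(Δλ/2)=0.7507787188; c=2·atan2(√a, √(1-a))=2.096194412; dist=6371·c=13354.855 ≈ 13354.9 km; running total=30772.9 km
Leg 3 bearing: y=sinΔλ·cosφ2=0.39110640, x=cosφ1·sinφ2-sinφ1·cosφ2·cosΔλ=0.77167086; θ=atan2(y, x)=26.8773° ≈ 26.9°
Leg 4: φ1=0.7638887, φ2=-1.0525679, Δφ=-1.8164567, Δλ=5.6475818 rad; a=sin²(Δφ/2)+cosφ1·cosφ2·sin²(Δλ/2)=0.6565265867; c=2·atan2(√a, √(1-a))=1.889202425; dist=6371·c=12036.109 ≈ 12036.1 km; running total=42809.0 km
Leg 4 bearing: y=sinΔλ·cosφ2=-0.29406632, x=cosφ1·sinφ2-sinφ1·cosφ2·cosΔλ=-0.90306296; θ=atan2(y, x)=-161.9631° <0 so +360° → 198.0369° ≈ 198.0°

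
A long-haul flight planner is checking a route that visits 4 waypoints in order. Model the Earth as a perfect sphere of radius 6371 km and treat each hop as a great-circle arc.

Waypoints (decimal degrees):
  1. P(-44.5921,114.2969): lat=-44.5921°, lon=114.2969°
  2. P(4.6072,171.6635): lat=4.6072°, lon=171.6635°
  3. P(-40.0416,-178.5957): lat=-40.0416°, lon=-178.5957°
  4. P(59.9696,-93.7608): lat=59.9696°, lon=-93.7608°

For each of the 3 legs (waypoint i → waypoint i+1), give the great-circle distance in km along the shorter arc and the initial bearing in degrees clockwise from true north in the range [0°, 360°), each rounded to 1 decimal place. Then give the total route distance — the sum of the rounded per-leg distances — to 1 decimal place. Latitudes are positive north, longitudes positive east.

Leg 1: dist=7889.3 km, bearing=62.6°
Leg 2: dist=5063.7 km, bearing=169.5°
Leg 3: dist=13510.1 km, bearing=35.8°
Total: 26463.1 km

Leg 1: φ1=-0.7782790, φ2=0.0804108, Δφ=0.8586898, Δλ=1.0012361 rad; a=sin²(Δφ/2)+cosφ1·cosφ2·sin²(Δλ/2)=0.3368060940; c=2·atan2(√a, √(1-a))=1.238316753; dist=6371·c=7889.316 ≈ 7889.3 km; running total=7889.3 km
Leg 1 bearing: y=sinΔλ·cosφ2=0.83941706, x=cosφ1·sinφ2-sinφ1·cosφ2·cosΔλ=0.43456875; θ=atan2(y, x)=62.6293° ≈ 62.6°
Leg 2: φ1=0.0804108, φ2=-0.6988578, Δφ=-0.7792686, Δλ=-6.1131763 rad; a=sin²(Δφ/2)+cosφ1·cosφ2·sin²(Δλ/2)=0.1497868678; c=2·atan2(√a, √(1-a))=0.794801766; dist=6371·c=5063.682 ≈ 5063.7 km; running total=12953.0 km
Leg 2 bearing: y=sinΔλ·cosφ2=0.12952902, x=cosφ1·sinφ2-sinφ1·cosφ2·cosΔλ=-0.70187270; θ=atan2(y, x)=169.5438° ≈ 169.5°
Leg 3: φ1=-0.6988578, φ2=1.0466670, Δφ=1.7455247, Δλ=1.4806483 rad; a=sin²(Δφ/2)+cosφ1·cosφ2·sin²(Δλ/2)=0.7612442952; c=2·atan2(√a, √(1-a))=2.120563343; dist=6371·c=13510.109 ≈ 13510.1 km; running total=26463.1 km
Leg 3 bearing: y=sinΔλ·cosφ2=0.49842727, x=cosφ1·sinφ2-sinφ1·cosφ2·cosΔλ=0.69179183; θ=atan2(y, x)=35.7723° ≈ 35.8°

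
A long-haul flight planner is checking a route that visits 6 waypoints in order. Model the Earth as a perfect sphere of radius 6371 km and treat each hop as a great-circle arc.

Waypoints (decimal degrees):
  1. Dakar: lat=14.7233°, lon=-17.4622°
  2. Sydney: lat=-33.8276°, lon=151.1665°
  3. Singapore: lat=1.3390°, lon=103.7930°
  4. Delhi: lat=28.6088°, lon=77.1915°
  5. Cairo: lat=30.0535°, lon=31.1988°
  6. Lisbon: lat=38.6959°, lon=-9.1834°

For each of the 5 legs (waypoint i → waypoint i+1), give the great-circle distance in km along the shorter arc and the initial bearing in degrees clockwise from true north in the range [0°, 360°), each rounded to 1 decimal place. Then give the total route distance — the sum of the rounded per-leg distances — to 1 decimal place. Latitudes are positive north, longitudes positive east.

Leg 1: dist=17602.5 km, bearing=153.7°
Leg 2: dist=6301.8 km, bearing=298.3°
Leg 3: dist=4142.5 km, bearing=319.5°
Leg 4: dist=4431.1 km, bearing=283.7°
Leg 5: dist=3796.0 km, bearing=295.7°
Total: 36273.9 km

Leg 1: φ1=0.2569701, φ2=-0.5904030, Δφ=-0.8473731, Δλ=2.9431260 rad; a=sin²(Δφ/2)+cosφ1·cosφ2·sin²(Δλ/2)=0.9645764425; c=2·atan2(√a, √(1-a))=2.762911149; dist=6371·c=17602.507 ≈ 17602.5 km; running total=17602.5 km
Leg 1 bearing: y=sinΔλ·cosφ2=0.16378927, x=cosφ1·sinφ2-sinφ1·cosφ2·cosΔλ=-0.33143324; θ=atan2(y, x)=153.7021° ≈ 153.7°
Leg 2: φ1=-0.5904030, φ2=0.0233700, Δφ=0.6137730, Δλ=-0.8268236 rad; a=sin²(Δφ/2)+cosφ1·cosφ2·sin²(Δλ/2)=0.2252938327; c=2·atan2(√a, √(1-a))=0.989135578; dist=6371·c=6301.783 ≈ 6301.8 km; running total=23904.3 km
Leg 2 bearing: y=sinΔλ·cosφ2=-0.73558303, x=cosφ1·sinφ2-sinφ1·cosφ2·cosΔλ=0.39631262; θ=atan2(y, x)=-61.6854° <0 so +360° → 298.3146° ≈ 298.3°
Leg 3: φ1=0.0233700, φ2=0.4993178, Δφ=0.4759478, Δλ=-0.4642838 rad; a=sin²(Δφ/2)+cosφ1·cosφ2·sin²(Δλ/2)=0.1020245255; c=2·atan2(√a, √(1-a))=0.650219487; dist=6371·c=4142.548 ≈ 4142.5 km; running total=28046.8 km
Leg 3 bearing: y=sinΔλ·cosφ2=-0.39311248, x=cosφ1·sinφ2-sinφ1·cosφ2·cosΔλ=0.46035276; θ=atan2(y, x)=-40.4953° <0 so +360° → 319.5047° ≈ 319.5°
Leg 4: φ1=0.4993178, φ2=0.5245325, Δφ=0.0252148, Δλ=-0.8027240 rad; a=sin²(Δφ/2)+cosφ1·cosφ2·sin²(Δλ/2)=0.1161358725; c=2·atan2(√a, √(1-a))=0.695508050; dist=6371·c=4431.082 ≈ 4431.1 km; running total=32477.9 km
Leg 4 bearing: y=sinΔλ·cosφ2=-0.62255382, x=cosφ1·sinφ2-sinφ1·cosφ2·cosΔλ=0.15172367; θ=atan2(y, x)=-76.3034° <0 so +360° → 283.6966° ≈ 283.7°
Leg 5: φ1=0.5245325, φ2=0.6753709, Δφ=0.1508383, Δλ=-0.7048023 rad; a=sin²(Δφ/2)+cosφ1·cosφ2·sin²(Δλ/2)=0.0861552717; c=2·atan2(√a, √(1-a))=0.595818479; dist=6371·c=3795.960 ≈ 3796.0 km; running total=36273.9 km
Leg 5 bearing: y=sinΔλ·cosφ2=-0.50565680, x=cosφ1·sinφ2-sinφ1·cosφ2·cosΔλ=0.24339549; θ=atan2(y, x)=-64.2964° <0 so +360° → 295.7036° ≈ 295.7°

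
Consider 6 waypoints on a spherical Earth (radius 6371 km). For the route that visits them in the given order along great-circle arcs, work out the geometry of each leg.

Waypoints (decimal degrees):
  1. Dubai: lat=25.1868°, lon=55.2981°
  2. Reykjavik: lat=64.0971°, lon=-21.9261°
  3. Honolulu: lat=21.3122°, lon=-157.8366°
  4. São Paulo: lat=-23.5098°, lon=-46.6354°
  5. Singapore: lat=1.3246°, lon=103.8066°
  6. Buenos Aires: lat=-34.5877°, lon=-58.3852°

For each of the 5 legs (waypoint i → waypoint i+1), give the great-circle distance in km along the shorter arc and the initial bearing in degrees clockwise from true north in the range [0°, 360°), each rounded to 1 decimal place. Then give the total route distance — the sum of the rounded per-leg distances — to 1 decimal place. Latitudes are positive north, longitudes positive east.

Leg 1: φ1=0.4395926, φ2=1.1187054, Δφ=0.6791128, Δλ=-1.3478166 rad; a=sin²(Δφ/2)+cosφ1·cosφ2·sin²(Δλ/2)=0.2648827222; c=2·atan2(√a, √(1-a))=1.081239795; dist=6371·c=6888.579 ≈ 6888.6 km; running total=6888.6 km
Leg 1 bearing: y=sinΔλ·cosφ2=-0.42603222, x=cosφ1·sinφ2-sinφ1·cosφ2·cosΔλ=0.77290103; θ=atan2(y, x)=-28.8641° <0 so +360° → 331.1359° ≈ 331.1°
Leg 2: φ1=1.1187054, φ2=0.3719681, Δφ=-0.7467374, Δλ=-2.3720857 rad; a=sin²(Δφ/2)+cosφ1·cosφ2·sin²(Δλ/2)=0.4826870186; c=2·atan2(√a, √(1-a))=1.536163441; dist=6371·c=9786.897 ≈ 9786.9 km; running total=16675.5 km
Leg 2 bearing: y=sinΔλ·cosφ2=-0.64819939, x=cosφ1·sinφ2-sinφ1·cosφ2·cosΔλ=0.76068298; θ=atan2(y, x)=-40.4353° <0 so +360° → 319.5647° ≈ 319.6°
Leg 3: φ1=0.3719681, φ2=-0.4103234, Δφ=-0.7822915, Δλ=1.9408271 rad; a=sin²(Δφ/2)+cosφ1·cosφ2·sin²(Δλ/2)=0.7269641794; c=2·atan2(√a, √(1-a))=2.041965484; dist=6371·c=13009.362 ≈ 13009.4 km; running total=29684.9 km
Leg 3 bearing: y=sinΔλ·cosφ2=0.85492639, x=cosφ1·sinφ2-sinφ1·cosφ2·cosΔλ=-0.25109742; θ=atan2(y, x)=106.3679° ≈ 106.4°
Leg 4: φ1=-0.4103234, φ2=0.0231186, Δφ=0.4334420, Δλ=2.6257082 rad; a=sin²(Δφ/2)+cosφ1·cosφ2·sin²(Δλ/2)=0.9033298828; c=2·atan2(√a, √(1-a))=2.509274763; dist=6371·c=15986.590 ≈ 15986.6 km; running total=45671.5 km
Leg 4 bearing: y=sinΔλ·cosφ2=0.49317254, x=cosφ1·sinφ2-sinφ1·cosφ2·cosΔλ=-0.32570058; θ=atan2(y, x)=123.4415° ≈ 123.4°
Leg 5: φ1=0.0231186, φ2=-0.6036692, Δφ=-0.6267879, Δλ=-2.8307809 rad; a=sin²(Δφ/2)+cosφ1·cosφ2·sin²(Δλ/2)=0.8983627080; c=2·atan2(√a, √(1-a))=2.492653592; dist=6371·c=15880.696 ≈ 15880.7 km; running total=61552.2 km
Leg 5 bearing: y=sinΔλ·cosφ2=-0.25177836, x=cosφ1·sinφ2-sinφ1·cosφ2·cosΔλ=-0.54939628; θ=atan2(y, x)=-155.3789° <0 so +360° → 204.6211° ≈ 204.6°

Leg 1: dist=6888.6 km, bearing=331.1°
Leg 2: dist=9786.9 km, bearing=319.6°
Leg 3: dist=13009.4 km, bearing=106.4°
Leg 4: dist=15986.6 km, bearing=123.4°
Leg 5: dist=15880.7 km, bearing=204.6°
Total: 61552.2 km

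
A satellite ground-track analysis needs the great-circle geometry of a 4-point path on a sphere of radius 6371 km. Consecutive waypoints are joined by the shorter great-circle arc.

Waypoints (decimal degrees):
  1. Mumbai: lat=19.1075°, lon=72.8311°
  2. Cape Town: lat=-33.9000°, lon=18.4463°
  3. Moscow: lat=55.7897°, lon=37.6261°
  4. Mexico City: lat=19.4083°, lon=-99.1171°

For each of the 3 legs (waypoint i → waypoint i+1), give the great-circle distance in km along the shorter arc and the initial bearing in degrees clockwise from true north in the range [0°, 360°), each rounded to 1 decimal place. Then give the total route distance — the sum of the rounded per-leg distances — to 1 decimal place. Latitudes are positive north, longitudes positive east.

Leg 1: φ1=0.3334888, φ2=-0.5916666, Δφ=-0.9251554, Δλ=-0.9491938 rad; a=sin²(Δφ/2)+cosφ1·cosφ2·sin²(Δλ/2)=0.3629272422; c=2·atan2(√a, √(1-a))=1.293095263; dist=6371·c=8238.310 ≈ 8238.3 km; running total=8238.3 km
Leg 1 bearing: y=sinΔλ·cosφ2=-0.67475542, x=cosφ1·sinφ2-sinφ1·cosφ2·cosΔλ=-0.68523672; θ=atan2(y, x)=-135.4416° <0 so +360° → 224.5584° ≈ 224.6°
Leg 2: φ1=-0.5916666, φ2=0.9737140, Δφ=1.5653806, Δλ=0.3347507 rad; a=sin²(Δφ/2)+cosφ1·cosφ2·sin²(Δλ/2)=0.5102437433; c=2·atan2(√a, √(1-a))=1.591285247; dist=6371·c=10138.078 ≈ 10138.1 km; running total=18376.4 km
Leg 2 bearing: y=sinΔλ·cosφ2=0.18471217, x=cosφ1·sinφ2-sinφ1·cosφ2·cosΔλ=0.98257910; θ=atan2(y, x)=10.6466° ≈ 10.6°
Leg 3: φ1=0.9737140, φ2=0.3387387, Δφ=-0.6349752, Δλ=-2.3866191 rad; a=sin²(Δφ/2)+cosφ1·cosφ2·sin²(Δλ/2)=0.5556980688; c=2·atan2(√a, √(1-a))=1.682424148; dist=6371·c=10718.724 ≈ 10718.7 km; running total=29095.1 km
Leg 3 bearing: y=sinΔλ·cosφ2=-0.64632867, x=cosφ1·sinφ2-sinφ1·cosφ2·cosΔλ=0.75488419; θ=atan2(y, x)=-40.5700° <0 so +360° → 319.4300° ≈ 319.4°

Leg 1: dist=8238.3 km, bearing=224.6°
Leg 2: dist=10138.1 km, bearing=10.6°
Leg 3: dist=10718.7 km, bearing=319.4°
Total: 29095.1 km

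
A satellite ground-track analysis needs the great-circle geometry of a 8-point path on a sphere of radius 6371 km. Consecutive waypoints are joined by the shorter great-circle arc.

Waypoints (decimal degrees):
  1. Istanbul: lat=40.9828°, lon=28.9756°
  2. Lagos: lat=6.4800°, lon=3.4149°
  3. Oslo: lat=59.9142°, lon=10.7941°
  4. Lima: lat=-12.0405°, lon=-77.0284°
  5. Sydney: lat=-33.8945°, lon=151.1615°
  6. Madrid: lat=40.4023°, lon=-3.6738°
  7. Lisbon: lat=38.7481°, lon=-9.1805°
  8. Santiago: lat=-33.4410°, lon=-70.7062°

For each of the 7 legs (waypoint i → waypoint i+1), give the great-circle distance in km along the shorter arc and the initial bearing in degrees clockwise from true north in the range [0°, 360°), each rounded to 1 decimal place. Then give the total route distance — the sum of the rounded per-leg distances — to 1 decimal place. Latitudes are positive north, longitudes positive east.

Leg 1: dist=4597.9 km, bearing=220.5°
Leg 2: dist=5974.3 km, bearing=4.6°
Leg 3: dist=11043.4 km, bearing=262.0°
Leg 4: dist=12803.3 km, bearing=223.1°
Leg 5: dist=17679.7 km, bearing=295.4°
Leg 6: dist=506.4 km, bearing=250.5°
Leg 7: dist=10228.3 km, bearing=227.2°
Total: 62833.3 km

Leg 1: φ1=0.7152848, φ2=0.1130973, Δφ=-0.6021875, Δλ=-0.4461184 rad; a=sin²(Δφ/2)+cosφ1·cosφ2·sin²(Δλ/2)=0.1246565805; c=2·atan2(√a, √(1-a))=0.721695233; dist=6371·c=4597.920 ≈ 4597.9 km; running total=4597.9 km
Leg 1 bearing: y=sinΔλ·cosφ2=-0.42871056, x=cosφ1·sinφ2-sinφ1·cosφ2·cosΔλ=-0.50266940; θ=atan2(y, x)=-139.5402° <0 so +360° → 220.4598° ≈ 220.5°
Leg 2: φ1=0.1130973, φ2=1.0457001, Δφ=0.9326027, Δλ=0.1287913 rad; a=sin²(Δφ/2)+cosφ1·cosφ2·sin²(Δλ/2)=0.2041898599; c=2·atan2(√a, √(1-a))=0.937729232; dist=6371·c=5974.273 ≈ 5974.3 km; running total=10572.2 km
Leg 2 bearing: y=sinΔλ·cosφ2=0.06438428, x=cosφ1·sinφ2-sinφ1·cosφ2·cosΔλ=0.80364178; θ=atan2(y, x)=4.5805° ≈ 4.6°
Leg 3: φ1=1.0457001, φ2=-0.2101464, Δφ=-1.2558464, Δλ=-1.5327918 rad; a=sin²(Δφ/2)+cosφ1·cosφ2·sin²(Δλ/2)=0.5809356107; c=2·atan2(√a, √(1-a))=1.733382915; dist=6371·c=11043.383 ≈ 11043.4 km; running total=21615.6 km
Leg 3 bearing: y=sinΔλ·cosφ2=-0.97729419, x=cosφ1·sinφ2-sinφ1·cosφ2·cosΔλ=-0.13672516; θ=atan2(y, x)=-97.9641° <0 so +360° → 262.0359° ≈ 262.0°
Leg 4: φ1=-0.2101464, φ2=-0.5915706, Δφ=-0.3814243, Δλ=3.9826651 rad; a=sin²(Δφ/2)+cosφ1·cosφ2·sin²(Δλ/2)=0.7124350764; c=2·atan2(√a, √(1-a))=2.009614770; dist=6371·c=12803.256 ≈ 12803.3 km; running total=34418.9 km
Leg 4 bearing: y=sinΔλ·cosφ2=-0.61869661, x=cosφ1·sinφ2-sinφ1·cosφ2·cosΔλ=-0.66083270; θ=atan2(y, x)=-136.8861° <0 so +360° → 223.1139° ≈ 223.1°
Leg 5: φ1=-0.5915706, φ2=0.7051532, Δφ=1.2967238, Δλ=-2.7023858 rad; a=sin²(Δφ/2)+cosφ1·cosφ2·sin²(Δλ/2)=0.9667814080; c=2·atan2(√a, √(1-a))=2.775024373; dist=6371·c=17679.680 ≈ 17679.7 km; running total=52098.6 km
Leg 5 bearing: y=sinΔλ·cosφ2=-0.32381159, x=cosφ1·sinφ2-sinφ1·cosφ2·cosΔλ=0.15364415; θ=atan2(y, x)=-64.6163° <0 so +360° → 295.3837° ≈ 295.4°
Leg 6: φ1=0.7051532, φ2=0.6762819, Δφ=-0.0288712, Δλ=-0.0961100 rad; a=sin²(Δφ/2)+cosφ1·cosφ2·sin²(Δλ/2)=0.0015788188; c=2·atan2(√a, √(1-a))=0.079489633; dist=6371·c=506.428 ≈ 506.4 km; running total=52605.0 km
Leg 6 bearing: y=sinΔλ·cosφ2=-0.07484138, x=cosφ1·sinφ2-sinφ1·cosφ2·cosΔλ=-0.02653435; θ=atan2(y, x)=-109.5215° <0 so +360° → 250.4785° ≈ 250.5°
Leg 7: φ1=0.6762819, φ2=-0.5836556, Δφ=-1.2599375, Δλ=-1.0738260 rad; a=sin²(Δφ/2)+cosφ1·cosφ2·sin²(Δλ/2)=0.5173212585; c=2·atan2(√a, √(1-a))=1.605445777; dist=6371·c=10228.295 ≈ 10228.3 km; running total=62833.3 km
Leg 7 bearing: y=sinΔλ·cosφ2=-0.73351074, x=cosφ1·sinφ2-sinφ1·cosφ2·cosΔλ=-0.67879443; θ=atan2(y, x)=-132.7813° <0 so +360° → 227.2187° ≈ 227.2°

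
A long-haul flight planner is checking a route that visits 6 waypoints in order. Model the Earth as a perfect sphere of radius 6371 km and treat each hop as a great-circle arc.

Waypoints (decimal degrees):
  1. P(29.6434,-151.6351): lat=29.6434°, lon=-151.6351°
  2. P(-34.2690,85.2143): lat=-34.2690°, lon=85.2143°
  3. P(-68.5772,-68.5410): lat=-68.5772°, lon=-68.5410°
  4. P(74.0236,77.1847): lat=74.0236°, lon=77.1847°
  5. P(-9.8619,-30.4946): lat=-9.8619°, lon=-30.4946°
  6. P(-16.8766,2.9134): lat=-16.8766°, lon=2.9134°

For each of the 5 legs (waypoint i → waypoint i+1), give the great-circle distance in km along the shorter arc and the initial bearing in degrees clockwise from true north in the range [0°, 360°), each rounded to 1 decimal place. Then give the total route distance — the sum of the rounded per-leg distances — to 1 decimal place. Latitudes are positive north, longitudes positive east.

Leg 1: dist=14696.0 km, bearing=249.0°
Leg 2: dist=8375.0 km, bearing=189.6°
Leg 3: dist=18677.1 km, bearing=48.0°
Leg 4: dist=11597.7 km, bearing=284.4°
Leg 5: dist=3692.0 km, bearing=105.8°
Total: 57037.8 km

Leg 1: φ1=0.5173749, φ2=-0.5981069, Δφ=-1.1154818, Δλ=4.1338019 rad; a=sin²(Δφ/2)+cosφ1·cosφ2·sin²(Δλ/2)=0.8356323384; c=2·atan2(√a, √(1-a))=2.306710014; dist=6371·c=14696.049 ≈ 14696.0 km; running total=14696.0 km
Leg 1 bearing: y=sinΔλ·cosφ2=-0.69189449, x=cosφ1·sinφ2-sinφ1·cosφ2·cosΔλ=-0.26586792; θ=atan2(y, x)=-111.0198° <0 so +360° → 248.9802° ≈ 249.0°
Leg 2: φ1=-0.5981069, φ2=-1.1968979, Δφ=-0.5987911, Δλ=-2.6835362 rad; a=sin²(Δφ/2)+cosφ1·cosφ2·sin²(Δλ/2)=0.3732747685; c=2·atan2(√a, √(1-a))=1.314550800; dist=6371·c=8375.003 ≈ 8375.0 km; running total=23071.0 km
Leg 2 bearing: y=sinΔλ·cosφ2=-0.16151443, x=cosφ1·sinφ2-sinφ1·cosφ2·cosΔλ=-0.95376934; θ=atan2(y, x)=-170.3885° <0 so +360° → 189.6115° ≈ 189.6°
Leg 3: φ1=-1.1968979, φ2=1.2919555, Δφ=2.4888535, Δλ=2.5433933 rad; a=sin²(Δφ/2)+cosφ1·cosφ2·sin²(Δλ/2)=0.9890141442; c=2·atan2(√a, √(1-a))=2.931580055; dist=6371·c=18677.097 ≈ 18677.1 km; running total=41748.1 km
Leg 3 bearing: y=sinΔλ·cosφ2=0.15500369, x=cosφ1·sinφ2-sinφ1·cosφ2·cosΔλ=0.13940776; θ=atan2(y, x)=48.0323° ≈ 48.0°
Leg 4: φ1=1.2919555, φ2=-0.1721226, Δφ=-1.4640782, Δλ=-1.8793583 rad; a=sin²(Δφ/2)+cosφ1·cosφ2·sin²(Δλ/2)=0.6235055830; c=2·atan2(√a, √(1-a))=1.820390952; dist=6371·c=11597.711 ≈ 11597.7 km; running total=53345.8 km
Leg 4 bearing: y=sinΔλ·cosφ2=-0.93869258, x=cosφ1·sinφ2-sinφ1·cosφ2·cosΔλ=0.24050308; θ=atan2(y, x)=-75.6293° <0 so +360° → 284.3707° ≈ 284.4°
Leg 5: φ1=-0.1721226, φ2=-0.2945522, Δφ=-0.1224296, Δλ=0.5830796 rad; a=sin²(Δφ/2)+cosφ1·cosφ2·sin²(Δλ/2)=0.0816308717; c=2·atan2(√a, √(1-a))=0.579496897; dist=6371·c=3691.975 ≈ 3692.0 km; running total=57037.8 km
Leg 5 bearing: y=sinΔλ·cosφ2=0.52688430, x=cosφ1·sinφ2-sinφ1·cosφ2·cosΔλ=-0.14920463; θ=atan2(y, x)=105.8112° ≈ 105.8°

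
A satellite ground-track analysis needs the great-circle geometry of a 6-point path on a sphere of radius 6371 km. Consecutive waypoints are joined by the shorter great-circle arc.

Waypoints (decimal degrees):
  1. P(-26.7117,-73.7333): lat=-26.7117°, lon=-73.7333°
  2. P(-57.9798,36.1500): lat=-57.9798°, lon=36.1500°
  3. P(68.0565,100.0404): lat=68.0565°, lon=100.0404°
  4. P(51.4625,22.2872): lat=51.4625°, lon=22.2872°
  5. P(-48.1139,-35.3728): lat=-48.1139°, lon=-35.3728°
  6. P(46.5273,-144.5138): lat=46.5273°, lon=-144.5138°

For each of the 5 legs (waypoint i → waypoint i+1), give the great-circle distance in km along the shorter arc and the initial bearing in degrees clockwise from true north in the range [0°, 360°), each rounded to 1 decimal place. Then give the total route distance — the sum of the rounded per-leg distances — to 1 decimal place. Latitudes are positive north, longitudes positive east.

Leg 1: dist=8594.2 km, bearing=149.3°
Leg 2: dist=14940.8 km, bearing=28.0°
Leg 3: dist=4359.1 km, bearing=285.6°
Leg 4: dist=12352.5 km, bearing=217.2°
Leg 5: dist=14866.8 km, bearing=296.0°
Total: 55113.4 km

Leg 1: φ1=-0.4662071, φ2=-1.0119384, Δφ=-0.5457313, Δλ=1.9178254 rad; a=sin²(Δφ/2)+cosφ1·cosφ2·sin²(Δλ/2)=0.3899851983; c=2·atan2(√a, √(1-a))=1.348951509; dist=6371·c=8594.170 ≈ 8594.2 km; running total=8594.2 km
Leg 1 bearing: y=sinΔλ·cosφ2=0.49861048, x=cosφ1·sinφ2-sinφ1·cosφ2·cosΔλ=-0.83843579; θ=atan2(y, x)=149.2604° ≈ 149.3°
Leg 2: φ1=-1.0119384, φ2=1.1878100, Δφ=2.1997484, Δλ=1.1150978 rad; a=sin²(Δφ/2)+cosφ1·cosφ2·sin²(Δλ/2)=0.8496187070; c=2·atan2(√a, √(1-a))=2.345126547; dist=6371·c=14940.801 ≈ 14940.8 km; running total=23535.0 km
Leg 2 bearing: y=sinΔλ·cosφ2=0.33555826, x=cosφ1·sinφ2-sinφ1·cosφ2·cosΔλ=0.63124297; θ=atan2(y, x)=27.9944° ≈ 28.0°
Leg 3: φ1=1.1878100, φ2=0.8981901, Δφ=-0.2896199, Δλ=-1.3570493 rad; a=sin²(Δφ/2)+cosφ1·cosφ2·sin²(Δλ/2)=0.1125405730; c=2·atan2(√a, √(1-a))=0.684209625; dist=6371·c=4359.100 ≈ 4359.1 km; running total=27894.1 km
Leg 3 bearing: y=sinΔλ·cosφ2=-0.60884847, x=cosφ1·sinφ2-sinφ1·cosφ2·cosΔλ=0.16971832; θ=atan2(y, x)=-74.4240° <0 so +360° → 285.5760° ≈ 285.6°
Leg 4: φ1=0.8981901, φ2=-0.8397460, Δφ=-1.7379360, Δλ=-1.0063568 rad; a=sin²(Δφ/2)+cosφ1·cosφ2·sin²(Δλ/2)=0.6799051629; c=2·atan2(√a, √(1-a))=1.938860923; dist=6371·c=12352.483 ≈ 12352.5 km; running total=40246.6 km
Leg 4 bearing: y=sinΔλ·cosφ2=-0.56409152, x=cosφ1·sinφ2-sinφ1·cosφ2·cosΔλ=-0.74319398; θ=atan2(y, x)=-142.8011° <0 so +360° → 217.1989° ≈ 217.2°
Leg 5: φ1=-0.8397460, φ2=0.8120546, Δφ=1.6518005, Δλ=-1.9048698 rad; a=sin²(Δφ/2)+cosφ1·cosφ2·sin²(Δλ/2)=0.8454422044; c=2·atan2(√a, √(1-a))=2.333507973; dist=6371·c=14866.779 ≈ 14866.8 km; running total=55113.4 km
Leg 5 bearing: y=sinΔλ·cosφ2=-0.64997197, x=cosφ1·sinφ2-sinφ1·cosφ2·cosΔλ=0.31656779; θ=atan2(y, x)=-64.0317° <0 so +360° → 295.9683° ≈ 296.0°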